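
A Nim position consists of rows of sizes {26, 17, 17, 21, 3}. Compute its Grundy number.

Nim-sum: 26 ^ 17 ^ 17 ^ 21 ^ 3 = 12.

12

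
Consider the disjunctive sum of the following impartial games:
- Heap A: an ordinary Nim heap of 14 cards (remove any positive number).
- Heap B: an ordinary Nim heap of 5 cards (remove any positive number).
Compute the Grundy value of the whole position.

Heap A is a plain Nim heap of size 14, so its Grundy value is 14.
Heap B is a plain Nim heap of size 5, so its Grundy value is 5.
The value of a disjunctive sum is the nim-sum of the parts.
Combined value = 14 XOR 5 = 11.

11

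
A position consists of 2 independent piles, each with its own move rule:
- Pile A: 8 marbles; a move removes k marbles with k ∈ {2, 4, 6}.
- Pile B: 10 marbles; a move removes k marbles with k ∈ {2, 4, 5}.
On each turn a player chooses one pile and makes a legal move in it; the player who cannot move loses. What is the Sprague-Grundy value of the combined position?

1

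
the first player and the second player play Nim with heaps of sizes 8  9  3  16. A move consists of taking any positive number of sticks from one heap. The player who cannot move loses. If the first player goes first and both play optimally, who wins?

the first player wins

Compute the nim-sum pairwise:
8 XOR 9 = 1
1 XOR 3 = 2
2 XOR 16 = 18
The nim-sum is 18 ≠ 0, so this is an N-position: the player to move can win; the first player has a winning move.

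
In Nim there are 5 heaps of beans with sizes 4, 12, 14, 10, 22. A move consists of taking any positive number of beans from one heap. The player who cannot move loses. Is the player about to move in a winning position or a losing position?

Winning position

Nim-sum: 4 ⊕ 12 ⊕ 14 ⊕ 10 ⊕ 22 = 26.
The nim-sum is 26 ≠ 0, so this is an N-position: the player to move can win.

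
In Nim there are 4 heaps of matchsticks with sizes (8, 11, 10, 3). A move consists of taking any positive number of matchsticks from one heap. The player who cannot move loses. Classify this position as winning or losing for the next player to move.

Winning position

Compute the nim-sum pairwise:
8 XOR 11 = 3
3 XOR 10 = 9
9 XOR 3 = 10
The nim-sum is 10 ≠ 0, so this is an N-position: the player to move can win.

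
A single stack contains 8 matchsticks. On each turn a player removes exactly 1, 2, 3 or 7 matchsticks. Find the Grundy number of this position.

0

Grundy values for subtraction set {1, 2, 3, 7}:
g(0) = mex{} = 0
g(1) = mex{0} = 1
g(2) = mex{0,1} = 2
g(3) = mex{0,1,2} = 3
g(4) = mex{1,2,3} = 0
g(5) = mex{0,2,3} = 1
g(6) = mex{0,1,3} = 2
g(7) = mex{0,1,2} = 3
g(8) = mex{1,2,3} = 0
So g(8) = 0.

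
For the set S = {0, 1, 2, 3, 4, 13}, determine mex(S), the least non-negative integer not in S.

5

The values 0, 1, 2, 3, 4 are all present; 5 is the first non-negative integer missing from the set.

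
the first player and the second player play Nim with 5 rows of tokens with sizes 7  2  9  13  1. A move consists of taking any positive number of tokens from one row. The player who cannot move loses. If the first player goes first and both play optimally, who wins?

the second player wins

Nim-sum: 7 XOR 2 XOR 9 XOR 13 XOR 1 = 0.
The nim-sum is 0, so this is a P-position: the player to move is in a losing position under optimal play; the first player is about to move from it and so loses — the second player wins.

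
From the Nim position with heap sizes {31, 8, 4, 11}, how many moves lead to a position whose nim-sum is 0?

Bitwise XOR of the heap sizes:
  11111  (31)
  01000  (8)
  00100  (4)
  01011  (11)
  -----
  11000  (24)
The overall nim-sum is X = 24. A heap of size p has a winning move iff p XOR X < p (reduce it to p XOR X).
  31: 31 XOR 24 = 7 < 31 — winning move (to 7).
  8: 8 XOR 24 = 16 ≥ 8 — no move.
  4: 4 XOR 24 = 28 ≥ 4 — no move.
  11: 11 XOR 24 = 19 ≥ 11 — no move.
That gives 1 winning move.

1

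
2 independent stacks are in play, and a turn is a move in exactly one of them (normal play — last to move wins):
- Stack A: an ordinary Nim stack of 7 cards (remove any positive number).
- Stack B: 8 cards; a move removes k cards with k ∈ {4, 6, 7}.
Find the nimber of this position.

5

Stack A is a plain Nim stack of size 7, so its Grundy value is 7.
Build the Grundy sequence for stack B with g(k) = mex{g(k−s) : s ∈ {4, 6, 7}, s ≤ k}:
g(0) = mex{} = 0
g(1) = mex{} = 0
g(2) = mex{} = 0
g(3) = mex{} = 0
g(4) = mex{0} = 1
g(5) = mex{0} = 1
g(6) = mex{0} = 1
g(7) = mex{0} = 1
g(8) = mex{0,1} = 2
So g(8) = 2.
By the Sprague-Grundy theorem, the Grundy value of a sum of independent games is the XOR of the component values.
Combined value = 7 ⊕ 2 = 5.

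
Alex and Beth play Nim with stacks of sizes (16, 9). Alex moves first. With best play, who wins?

Bitwise XOR of the heap sizes:
  10000  (16)
  01001  (9)
  -----
  11001  (25)
The nim-sum is 25 ≠ 0, so this is an N-position: the player to move can win; Alex has a winning move.

Alex wins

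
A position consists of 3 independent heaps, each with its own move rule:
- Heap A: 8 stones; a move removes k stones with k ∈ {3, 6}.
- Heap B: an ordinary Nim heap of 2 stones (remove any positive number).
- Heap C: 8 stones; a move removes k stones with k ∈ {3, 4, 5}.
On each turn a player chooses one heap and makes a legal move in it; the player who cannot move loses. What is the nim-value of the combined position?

0

For heap A, compute g(0), g(1), … with moves {3, 6}:
k:     0  1  2  3  4  5  6  7  8
g(k):  0  0  0  1  1  1  2  2  2
So g(8) = 2.
Heap B is a plain Nim heap of size 2, so its Grundy value is 2.
Grundy values for heap C (subtraction set {3, 4, 5}):
k:     0  1  2  3  4  5  6  7  8
g(k):  0  0  0  1  1  1  2  2  0
So g(8) = 0.
By the Sprague-Grundy theorem, the Grundy value of a sum of independent games is the XOR of the component values.
Combined value = 2 ⊕ 2 ⊕ 0 = 0.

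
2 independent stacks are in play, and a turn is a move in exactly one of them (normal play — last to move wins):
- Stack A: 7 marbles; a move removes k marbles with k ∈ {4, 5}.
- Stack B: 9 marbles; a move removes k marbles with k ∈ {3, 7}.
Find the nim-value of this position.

0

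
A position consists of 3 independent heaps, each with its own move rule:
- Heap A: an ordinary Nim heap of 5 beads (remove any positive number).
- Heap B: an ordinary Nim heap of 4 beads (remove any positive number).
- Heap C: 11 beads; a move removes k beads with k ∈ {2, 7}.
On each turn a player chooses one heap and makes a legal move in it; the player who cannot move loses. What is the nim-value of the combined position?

0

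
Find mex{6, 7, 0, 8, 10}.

0 is in the set but 1 is not, so the mex is 1.

1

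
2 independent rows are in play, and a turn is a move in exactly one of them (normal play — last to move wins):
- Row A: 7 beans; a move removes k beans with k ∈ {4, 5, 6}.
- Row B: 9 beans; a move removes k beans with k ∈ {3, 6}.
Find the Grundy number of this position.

For row A, compute g(0), g(1), … with moves {4, 5, 6}:
g(0) = mex{} = 0
g(1) = mex{} = 0
g(2) = mex{} = 0
g(3) = mex{} = 0
g(4) = mex{0} = 1
g(5) = mex{0} = 1
g(6) = mex{0} = 1
g(7) = mex{0} = 1
So g(7) = 1.
Grundy values for row B (subtraction set {3, 6}):
g(0) = mex{} = 0
g(1) = mex{} = 0
g(2) = mex{} = 0
g(3) = mex{0} = 1
g(4) = mex{0} = 1
g(5) = mex{0} = 1
g(6) = mex{0,1} = 2
g(7) = mex{0,1} = 2
g(8) = mex{0,1} = 2
g(9) = mex{1,2} = 0
So g(9) = 0.
By the Sprague-Grundy theorem, the Grundy value of a sum of independent games is the XOR of the component values.
Combined value = 1 XOR 0 = 1.

1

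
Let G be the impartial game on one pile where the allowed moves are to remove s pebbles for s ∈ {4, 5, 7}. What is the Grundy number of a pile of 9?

2

Build the Grundy sequence with g(k) = mex{g(k−s) : s ∈ {4, 5, 7}, s ≤ k}:
k:     0  1  2  3  4  5  6  7  8  9
g(k):  0  0  0  0  1  1  1  1  2  2
So g(9) = 2.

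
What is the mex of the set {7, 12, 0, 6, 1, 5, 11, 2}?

3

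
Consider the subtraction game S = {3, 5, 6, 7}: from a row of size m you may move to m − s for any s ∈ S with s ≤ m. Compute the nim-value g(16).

2

Build the Grundy sequence with g(k) = mex{g(k−s) : s ∈ {3, 5, 6, 7}, s ≤ k}:
k:     0  1  2  3  4  5  6  7  8  9 10 11 12 13 14 15 16
g(k):  0  0  0  1  1  1  2  2  2  3  0  0  0  1  1  1  2
So g(16) = 2.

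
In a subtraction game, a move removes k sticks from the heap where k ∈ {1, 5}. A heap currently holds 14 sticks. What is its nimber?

Grundy values for subtraction set {1, 5}:
k:     0  1  2  3  4  5  6  7  8  9 10 11 12 13 14
g(k):  0  1  0  1  0  1  0  1  0  1  0  1  0  1  0
So g(14) = 0.

0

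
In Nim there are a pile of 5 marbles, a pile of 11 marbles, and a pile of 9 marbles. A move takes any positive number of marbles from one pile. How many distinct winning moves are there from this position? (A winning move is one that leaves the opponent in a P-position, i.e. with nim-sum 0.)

Nim-sum: 5 ⊕ 11 ⊕ 9 = 7.
The overall nim-sum is X = 7. A pile of size p has a winning move iff p XOR X < p (reduce it to p XOR X).
  5: 5 XOR 7 = 2 < 5 — winning move (to 2).
  11: 11 XOR 7 = 12 ≥ 11 — no move.
  9: 9 XOR 7 = 14 ≥ 9 — no move.
That gives 1 winning move.

1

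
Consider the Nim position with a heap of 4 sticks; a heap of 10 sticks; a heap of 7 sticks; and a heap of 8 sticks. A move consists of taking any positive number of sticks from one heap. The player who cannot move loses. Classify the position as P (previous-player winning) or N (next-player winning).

N-position

Nim-sum: 4 ^ 10 ^ 7 ^ 8 = 1.
The nim-sum is 1 ≠ 0, so this is an N-position: the player to move can win.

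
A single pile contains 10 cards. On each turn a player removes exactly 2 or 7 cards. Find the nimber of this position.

Grundy values for subtraction set {2, 7}:
k:     0  1  2  3  4  5  6  7  8  9 10
g(k):  0  0  1  1  0  0  1  1  2  0  0
So g(10) = 0.

0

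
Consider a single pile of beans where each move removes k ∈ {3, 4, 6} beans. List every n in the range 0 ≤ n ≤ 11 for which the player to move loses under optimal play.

0, 1, 2, 9, 10, 11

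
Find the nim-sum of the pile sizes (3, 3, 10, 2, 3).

In binary:
  0011  (3)
  0011  (3)
  1010  (10)
  0010  (2)
  0011  (3)
  ----
  1011  (11)

11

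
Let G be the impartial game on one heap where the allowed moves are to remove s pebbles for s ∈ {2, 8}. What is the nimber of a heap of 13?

Build the Grundy sequence with g(k) = mex{g(k−s) : s ∈ {2, 8}, s ≤ k}:
k:     0  1  2  3  4  5  6  7  8  9 10 11 12 13
g(k):  0  0  1  1  0  0  1  1  2  2  0  0  1  1
So g(13) = 1.

1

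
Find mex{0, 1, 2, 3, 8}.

The values 0, 1, 2, 3 are all present; 4 is the first non-negative integer missing from the set.

4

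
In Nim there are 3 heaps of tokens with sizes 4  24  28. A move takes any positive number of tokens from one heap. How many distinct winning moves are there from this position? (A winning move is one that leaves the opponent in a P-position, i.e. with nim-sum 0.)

Bitwise XOR of the heap sizes:
  00100  (4)
  11000  (24)
  11100  (28)
  -----
  00000  (0)
The nim-sum is already 0, so every move leaves a nonzero nim-sum — there are no winning moves.

0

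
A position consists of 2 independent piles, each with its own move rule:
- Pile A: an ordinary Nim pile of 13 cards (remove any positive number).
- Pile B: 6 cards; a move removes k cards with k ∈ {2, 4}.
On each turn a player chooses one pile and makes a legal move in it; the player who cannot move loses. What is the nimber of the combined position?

13

Pile A is a plain Nim pile of size 13, so its Grundy value is 13.
For pile B, compute g(0), g(1), … with moves {2, 4}:
k:     0  1  2  3  4  5  6
g(k):  0  0  1  1  2  2  0
So g(6) = 0.
The value of a disjunctive sum is the nim-sum of the parts.
Combined value = 13 ⊕ 0 = 13.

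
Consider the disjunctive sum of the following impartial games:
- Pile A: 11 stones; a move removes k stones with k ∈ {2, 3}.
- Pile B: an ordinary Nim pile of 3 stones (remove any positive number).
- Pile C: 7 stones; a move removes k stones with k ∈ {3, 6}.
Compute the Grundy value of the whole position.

1

Build the Grundy sequence for pile A with g(k) = mex{g(k−s) : s ∈ {2, 3}, s ≤ k}:
g(0) = mex{} = 0
g(1) = mex{} = 0
g(2) = mex{0} = 1
g(3) = mex{0} = 1
g(4) = mex{0,1} = 2
g(5) = mex{1} = 0
g(6) = mex{1,2} = 0
g(7) = mex{0,2} = 1
g(8) = mex{0} = 1
g(9) = mex{0,1} = 2
g(10) = mex{1} = 0
g(11) = mex{1,2} = 0
So g(11) = 0.
Pile B is a plain Nim pile of size 3, so its Grundy value is 3.
For pile C, compute g(0), g(1), … with moves {3, 6}:
g(0) = mex{} = 0
g(1) = mex{} = 0
g(2) = mex{} = 0
g(3) = mex{0} = 1
g(4) = mex{0} = 1
g(5) = mex{0} = 1
g(6) = mex{0,1} = 2
g(7) = mex{0,1} = 2
So g(7) = 2.
By the Sprague-Grundy theorem, the Grundy value of a sum of independent games is the XOR of the component values.
Combined value = 0 ⊕ 3 ⊕ 2 = 1.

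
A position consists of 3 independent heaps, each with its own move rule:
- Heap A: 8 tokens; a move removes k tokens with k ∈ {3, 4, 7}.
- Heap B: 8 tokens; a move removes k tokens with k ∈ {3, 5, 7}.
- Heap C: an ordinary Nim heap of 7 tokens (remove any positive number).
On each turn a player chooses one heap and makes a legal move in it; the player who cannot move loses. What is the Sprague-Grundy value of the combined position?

Grundy values for heap A (subtraction set {3, 4, 7}):
k:     0  1  2  3  4  5  6  7  8
g(k):  0  0  0  1  1  1  2  2  2
So g(8) = 2.
Build the Grundy sequence for heap B with g(k) = mex{g(k−s) : s ∈ {3, 5, 7}, s ≤ k}:
g(0) = mex{} = 0
g(1) = mex{} = 0
g(2) = mex{} = 0
g(3) = mex{0} = 1
g(4) = mex{0} = 1
g(5) = mex{0} = 1
g(6) = mex{0,1} = 2
g(7) = mex{0,1} = 2
g(8) = mex{0,1} = 2
So g(8) = 2.
Heap C is a plain Nim heap of size 7, so its Grundy value is 7.
By the Sprague-Grundy theorem, the Grundy value of a sum of independent games is the XOR of the component values.
Combined value = 2 XOR 2 XOR 7 = 7.

7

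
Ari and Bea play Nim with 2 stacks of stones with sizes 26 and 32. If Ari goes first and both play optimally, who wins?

Ari wins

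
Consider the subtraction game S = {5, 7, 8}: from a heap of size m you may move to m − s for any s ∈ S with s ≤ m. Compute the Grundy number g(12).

Compute g(0), g(1), … for moves {5, 7, 8}:
g(0) = mex{} = 0
g(1) = mex{} = 0
g(2) = mex{} = 0
g(3) = mex{} = 0
g(4) = mex{} = 0
g(5) = mex{0} = 1
g(6) = mex{0} = 1
g(7) = mex{0} = 1
g(8) = mex{0} = 1
g(9) = mex{0} = 1
g(10) = mex{0,1} = 2
g(11) = mex{0,1} = 2
g(12) = mex{0,1} = 2
So g(12) = 2.

2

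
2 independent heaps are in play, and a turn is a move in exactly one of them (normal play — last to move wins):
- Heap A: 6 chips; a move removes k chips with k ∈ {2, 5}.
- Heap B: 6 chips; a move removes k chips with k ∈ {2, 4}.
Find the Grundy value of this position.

1

Build the Grundy sequence for heap A with g(k) = mex{g(k−s) : s ∈ {2, 5}, s ≤ k}:
k:     0  1  2  3  4  5  6
g(k):  0  0  1  1  0  2  1
So g(6) = 1.
Build the Grundy sequence for heap B with g(k) = mex{g(k−s) : s ∈ {2, 4}, s ≤ k}:
k:     0  1  2  3  4  5  6
g(k):  0  0  1  1  2  2  0
So g(6) = 0.
By the Sprague-Grundy theorem, the Grundy value of a sum of independent games is the XOR of the component values.
Combined value = 1 XOR 0 = 1.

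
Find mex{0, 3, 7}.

1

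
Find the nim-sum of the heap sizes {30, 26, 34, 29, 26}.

33

In binary:
  011110  (30)
  011010  (26)
  100010  (34)
  011101  (29)
  011010  (26)
  ------
  100001  (33)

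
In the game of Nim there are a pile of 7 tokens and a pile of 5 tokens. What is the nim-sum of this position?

2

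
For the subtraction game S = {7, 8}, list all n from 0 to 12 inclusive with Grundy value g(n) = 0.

Build the Grundy sequence with g(k) = mex{g(k−s) : s ∈ {7, 8}, s ≤ k}:
k:     0  1  2  3  4  5  6  7  8  9 10 11 12
g(k):  0  0  0  0  0  0  0  1  1  1  1  1  1
The P-positions (g = 0) in 0..12 are 0, 1, 2, 3, 4, 5, 6.

0, 1, 2, 3, 4, 5, 6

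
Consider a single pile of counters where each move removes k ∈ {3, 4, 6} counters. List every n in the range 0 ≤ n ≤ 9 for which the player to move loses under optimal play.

Compute g(0), g(1), … for moves {3, 4, 6}:
g(0) = mex{} = 0
g(1) = mex{} = 0
g(2) = mex{} = 0
g(3) = mex{0} = 1
g(4) = mex{0} = 1
g(5) = mex{0} = 1
g(6) = mex{0,1} = 2
g(7) = mex{0,1} = 2
g(8) = mex{0,1} = 2
g(9) = mex{1,2} = 0
The P-positions (g = 0) in 0..9 are 0, 1, 2, 9.

0, 1, 2, 9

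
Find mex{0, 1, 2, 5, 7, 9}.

3

The values 0, 1, 2 are all present; 3 is the first non-negative integer missing from the set.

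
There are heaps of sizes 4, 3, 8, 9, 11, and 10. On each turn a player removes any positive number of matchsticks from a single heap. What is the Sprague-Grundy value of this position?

7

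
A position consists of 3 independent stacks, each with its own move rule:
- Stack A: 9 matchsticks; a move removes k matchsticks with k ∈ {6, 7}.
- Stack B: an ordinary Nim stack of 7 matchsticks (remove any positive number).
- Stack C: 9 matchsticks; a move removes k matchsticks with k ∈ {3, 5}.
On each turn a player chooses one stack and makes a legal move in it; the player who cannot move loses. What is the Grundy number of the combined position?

6

For stack A, compute g(0), g(1), … with moves {6, 7}:
g(0) = mex{} = 0
g(1) = mex{} = 0
g(2) = mex{} = 0
g(3) = mex{} = 0
g(4) = mex{} = 0
g(5) = mex{} = 0
g(6) = mex{0} = 1
g(7) = mex{0} = 1
g(8) = mex{0} = 1
g(9) = mex{0} = 1
So g(9) = 1.
Stack B is a plain Nim stack of size 7, so its Grundy value is 7.
Grundy values for stack C (subtraction set {3, 5}):
g(0) = mex{} = 0
g(1) = mex{} = 0
g(2) = mex{} = 0
g(3) = mex{0} = 1
g(4) = mex{0} = 1
g(5) = mex{0} = 1
g(6) = mex{0,1} = 2
g(7) = mex{0,1} = 2
g(8) = mex{1} = 0
g(9) = mex{1,2} = 0
So g(9) = 0.
The value of a disjunctive sum is the nim-sum of the parts.
Combined value = 1 ⊕ 7 ⊕ 0 = 6.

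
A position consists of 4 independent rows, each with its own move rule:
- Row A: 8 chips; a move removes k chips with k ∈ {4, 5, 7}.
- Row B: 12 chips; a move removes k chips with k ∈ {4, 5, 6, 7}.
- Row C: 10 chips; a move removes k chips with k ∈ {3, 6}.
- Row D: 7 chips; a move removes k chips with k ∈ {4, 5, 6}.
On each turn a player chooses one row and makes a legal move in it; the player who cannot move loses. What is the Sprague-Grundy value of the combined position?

3

Grundy values for row A (subtraction set {4, 5, 7}):
k:     0  1  2  3  4  5  6  7  8
g(k):  0  0  0  0  1  1  1  1  2
So g(8) = 2.
Build the Grundy sequence for row B with g(k) = mex{g(k−s) : s ∈ {4, 5, 6, 7}, s ≤ k}:
k:     0  1  2  3  4  5  6  7  8  9 10 11 12
g(k):  0  0  0  0  1  1  1  1  2  2  2  0  0
So g(12) = 0.
Build the Grundy sequence for row C with g(k) = mex{g(k−s) : s ∈ {3, 6}, s ≤ k}:
g(0) = mex{} = 0
g(1) = mex{} = 0
g(2) = mex{} = 0
g(3) = mex{0} = 1
g(4) = mex{0} = 1
g(5) = mex{0} = 1
g(6) = mex{0,1} = 2
g(7) = mex{0,1} = 2
g(8) = mex{0,1} = 2
g(9) = mex{1,2} = 0
g(10) = mex{1,2} = 0
So g(10) = 0.
Build the Grundy sequence for row D with g(k) = mex{g(k−s) : s ∈ {4, 5, 6}, s ≤ k}:
g(0) = mex{} = 0
g(1) = mex{} = 0
g(2) = mex{} = 0
g(3) = mex{} = 0
g(4) = mex{0} = 1
g(5) = mex{0} = 1
g(6) = mex{0} = 1
g(7) = mex{0} = 1
So g(7) = 1.
By the Sprague-Grundy theorem, the Grundy value of a sum of independent games is the XOR of the component values.
Combined value = 2 ⊕ 0 ⊕ 0 ⊕ 1 = 3.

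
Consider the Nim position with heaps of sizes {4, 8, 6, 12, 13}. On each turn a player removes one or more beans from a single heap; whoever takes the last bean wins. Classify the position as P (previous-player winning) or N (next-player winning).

In binary:
  0100  (4)
  1000  (8)
  0110  (6)
  1100  (12)
  1101  (13)
  ----
  1011  (11)
The nim-sum is 11 ≠ 0, so this is an N-position: the player to move can win.

N-position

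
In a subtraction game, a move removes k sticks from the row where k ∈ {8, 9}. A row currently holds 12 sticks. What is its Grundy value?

Compute g(0), g(1), … for moves {8, 9}:
k:     0  1  2  3  4  5  6  7  8  9 10 11 12
g(k):  0  0  0  0  0  0  0  0  1  1  1  1  1
So g(12) = 1.

1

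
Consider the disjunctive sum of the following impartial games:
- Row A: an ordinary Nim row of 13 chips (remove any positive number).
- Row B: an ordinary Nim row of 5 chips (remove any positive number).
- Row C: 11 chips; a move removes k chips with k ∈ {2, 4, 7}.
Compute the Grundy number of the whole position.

9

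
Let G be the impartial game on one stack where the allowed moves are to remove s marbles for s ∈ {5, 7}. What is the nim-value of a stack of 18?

Compute g(0), g(1), … for moves {5, 7}:
k:     0  1  2  3  4  5  6  7  8  9 10 11 12 13 14 15 16 17 18
g(k):  0  0  0  0  0  1  1  1  1  1  2  2  0  0  0  0  0  1  1
So g(18) = 1.

1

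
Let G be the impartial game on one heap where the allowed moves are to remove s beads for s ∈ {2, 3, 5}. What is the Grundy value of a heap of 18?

Grundy values for subtraction set {2, 3, 5}:
k:     0  1  2  3  4  5  6  7  8  9 10 11 12 13 14 15 16 17 18
g(k):  0  0  1  1  2  2  3  0  0  1  1  2  2  3  0  0  1  1  2
So g(18) = 2.

2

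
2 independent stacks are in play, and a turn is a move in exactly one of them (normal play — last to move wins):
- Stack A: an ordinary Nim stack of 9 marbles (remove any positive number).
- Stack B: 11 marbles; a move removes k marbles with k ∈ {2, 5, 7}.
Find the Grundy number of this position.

10

Stack A is a plain Nim stack of size 9, so its Grundy value is 9.
For stack B, compute g(0), g(1), … with moves {2, 5, 7}:
g(0) = mex{} = 0
g(1) = mex{} = 0
g(2) = mex{0} = 1
g(3) = mex{0} = 1
g(4) = mex{1} = 0
g(5) = mex{0,1} = 2
g(6) = mex{0} = 1
g(7) = mex{0,1,2} = 3
g(8) = mex{0,1} = 2
g(9) = mex{0,1,3} = 2
g(10) = mex{1,2} = 0
g(11) = mex{0,1,2} = 3
So g(11) = 3.
By the Sprague-Grundy theorem, the Grundy value of a sum of independent games is the XOR of the component values.
Combined value = 9 XOR 3 = 10.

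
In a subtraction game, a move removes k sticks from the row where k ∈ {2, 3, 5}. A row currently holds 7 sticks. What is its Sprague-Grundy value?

Grundy values for subtraction set {2, 3, 5}:
g(0) = mex{} = 0
g(1) = mex{} = 0
g(2) = mex{0} = 1
g(3) = mex{0} = 1
g(4) = mex{0,1} = 2
g(5) = mex{0,1} = 2
g(6) = mex{0,1,2} = 3
g(7) = mex{1,2} = 0
So g(7) = 0.

0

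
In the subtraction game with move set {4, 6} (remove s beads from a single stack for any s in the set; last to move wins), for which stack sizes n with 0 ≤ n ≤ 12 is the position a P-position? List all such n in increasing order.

0, 1, 2, 3, 10, 11, 12

Compute g(0), g(1), … for moves {4, 6}:
k:     0  1  2  3  4  5  6  7  8  9 10 11 12
g(k):  0  0  0  0  1  1  1  1  2  2  0  0  0
The P-positions (g = 0) in 0..12 are 0, 1, 2, 3, 10, 11, 12.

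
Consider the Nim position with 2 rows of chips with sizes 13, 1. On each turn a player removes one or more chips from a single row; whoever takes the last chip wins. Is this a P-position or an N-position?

Write each in binary and XOR column by column:
  1101  (13)
  0001  (1)
  ----
  1100  (12)
The nim-sum is 12 ≠ 0, so this is an N-position: the player to move can win.

N-position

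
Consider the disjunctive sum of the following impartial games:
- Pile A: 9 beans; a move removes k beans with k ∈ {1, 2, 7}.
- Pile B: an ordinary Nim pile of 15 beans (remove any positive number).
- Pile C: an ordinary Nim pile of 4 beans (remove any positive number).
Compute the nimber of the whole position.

11

For pile A, compute g(0), g(1), … with moves {1, 2, 7}:
k:     0  1  2  3  4  5  6  7  8  9
g(k):  0  1  2  0  1  2  0  1  2  0
So g(9) = 0.
Pile B is a plain Nim pile of size 15, so its Grundy value is 15.
Pile C is a plain Nim pile of size 4, so its Grundy value is 4.
By the Sprague-Grundy theorem, the Grundy value of a sum of independent games is the XOR of the component values.
Combined value = 0 XOR 15 XOR 4 = 11.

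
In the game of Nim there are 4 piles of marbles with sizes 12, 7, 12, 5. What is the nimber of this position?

Nim-sum: 12 ^ 7 ^ 12 ^ 5 = 2.

2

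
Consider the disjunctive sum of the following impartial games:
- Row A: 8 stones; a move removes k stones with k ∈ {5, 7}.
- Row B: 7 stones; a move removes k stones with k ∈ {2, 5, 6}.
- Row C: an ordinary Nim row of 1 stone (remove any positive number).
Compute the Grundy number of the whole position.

3

Build the Grundy sequence for row A with g(k) = mex{g(k−s) : s ∈ {5, 7}, s ≤ k}:
k:     0  1  2  3  4  5  6  7  8
g(k):  0  0  0  0  0  1  1  1  1
So g(8) = 1.
Grundy values for row B (subtraction set {2, 5, 6}):
k:     0  1  2  3  4  5  6  7
g(k):  0  0  1  1  0  2  1  3
So g(7) = 3.
Row C is a plain Nim row of size 1, so its Grundy value is 1.
By the Sprague-Grundy theorem, the Grundy value of a sum of independent games is the XOR of the component values.
Combined value = 1 XOR 3 XOR 1 = 3.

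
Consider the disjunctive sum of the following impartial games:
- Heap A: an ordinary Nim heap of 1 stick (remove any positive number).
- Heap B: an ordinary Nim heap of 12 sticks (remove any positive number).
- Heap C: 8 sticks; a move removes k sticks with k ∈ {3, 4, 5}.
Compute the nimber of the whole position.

Heap A is a plain Nim heap of size 1, so its Grundy value is 1.
Heap B is a plain Nim heap of size 12, so its Grundy value is 12.
Build the Grundy sequence for heap C with g(k) = mex{g(k−s) : s ∈ {3, 4, 5}, s ≤ k}:
g(0) = mex{} = 0
g(1) = mex{} = 0
g(2) = mex{} = 0
g(3) = mex{0} = 1
g(4) = mex{0} = 1
g(5) = mex{0} = 1
g(6) = mex{0,1} = 2
g(7) = mex{0,1} = 2
g(8) = mex{1} = 0
So g(8) = 0.
The value of a disjunctive sum is the nim-sum of the parts.
Combined value = 1 XOR 12 XOR 0 = 13.

13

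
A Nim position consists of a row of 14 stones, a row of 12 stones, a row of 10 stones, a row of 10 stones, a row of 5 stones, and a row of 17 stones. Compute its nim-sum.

22

Compute the nim-sum pairwise:
14 ⊕ 12 = 2
2 ⊕ 10 = 8
8 ⊕ 10 = 2
2 ⊕ 5 = 7
7 ⊕ 17 = 22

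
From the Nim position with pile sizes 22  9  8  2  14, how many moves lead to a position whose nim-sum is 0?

1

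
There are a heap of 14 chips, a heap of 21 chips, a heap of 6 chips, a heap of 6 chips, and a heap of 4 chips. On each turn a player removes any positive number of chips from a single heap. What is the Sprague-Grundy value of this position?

31

Nim-sum: 14 ^ 21 ^ 6 ^ 6 ^ 4 = 31.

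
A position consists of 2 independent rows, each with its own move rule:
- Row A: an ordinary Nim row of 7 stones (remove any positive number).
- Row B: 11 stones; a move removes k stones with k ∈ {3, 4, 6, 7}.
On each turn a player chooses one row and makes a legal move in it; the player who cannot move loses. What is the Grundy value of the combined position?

Row A is a plain Nim row of size 7, so its Grundy value is 7.
Grundy values for row B (subtraction set {3, 4, 6, 7}):
g(0) = mex{} = 0
g(1) = mex{} = 0
g(2) = mex{} = 0
g(3) = mex{0} = 1
g(4) = mex{0} = 1
g(5) = mex{0} = 1
g(6) = mex{0,1} = 2
g(7) = mex{0,1} = 2
g(8) = mex{0,1} = 2
g(9) = mex{0,1,2} = 3
g(10) = mex{1,2} = 0
g(11) = mex{1,2} = 0
So g(11) = 0.
By the Sprague-Grundy theorem, the Grundy value of a sum of independent games is the XOR of the component values.
Combined value = 7 ⊕ 0 = 7.

7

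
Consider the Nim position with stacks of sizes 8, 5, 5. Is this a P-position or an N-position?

N-position

Bitwise XOR of the heap sizes:
  1000  (8)
  0101  (5)
  0101  (5)
  ----
  1000  (8)
The nim-sum is 8 ≠ 0, so this is an N-position: the player to move can win.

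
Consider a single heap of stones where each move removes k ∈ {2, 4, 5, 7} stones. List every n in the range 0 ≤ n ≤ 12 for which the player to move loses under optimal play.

Compute g(0), g(1), … for moves {2, 4, 5, 7}:
g(0) = mex{} = 0
g(1) = mex{} = 0
g(2) = mex{0} = 1
g(3) = mex{0} = 1
g(4) = mex{0,1} = 2
g(5) = mex{0,1} = 2
g(6) = mex{0,1,2} = 3
g(7) = mex{0,1,2} = 3
g(8) = mex{0,1,2,3} = 4
g(9) = mex{1,2,3} = 0
g(10) = mex{1,2,3,4} = 0
g(11) = mex{0,2,3} = 1
g(12) = mex{0,2,3,4} = 1
The P-positions (g = 0) in 0..12 are 0, 1, 9, 10.

0, 1, 9, 10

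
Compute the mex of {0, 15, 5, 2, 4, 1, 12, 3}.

6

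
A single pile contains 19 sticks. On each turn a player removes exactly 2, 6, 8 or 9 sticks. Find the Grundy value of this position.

Grundy values for subtraction set {2, 6, 8, 9}:
k:     0  1  2  3  4  5  6  7  8  9 10 11 12 13 14 15 16 17 18 19
g(k):  0  0  1  1  0  0  1  1  2  2  3  3  2  2  3  0  0  1  1  0
So g(19) = 0.

0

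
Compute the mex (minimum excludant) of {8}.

0 is not in the set, so the mex is 0.

0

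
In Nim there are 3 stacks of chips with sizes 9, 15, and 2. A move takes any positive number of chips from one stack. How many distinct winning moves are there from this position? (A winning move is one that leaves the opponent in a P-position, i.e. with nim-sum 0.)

1

Compute the nim-sum pairwise:
9 XOR 15 = 6
6 XOR 2 = 4
The overall nim-sum is X = 4. A stack of size p has a winning move iff p XOR X < p (reduce it to p XOR X).
  9: 9 XOR 4 = 13 ≥ 9 — no move.
  15: 15 XOR 4 = 11 < 15 — winning move (to 11).
  2: 2 XOR 4 = 6 ≥ 2 — no move.
That gives 1 winning move.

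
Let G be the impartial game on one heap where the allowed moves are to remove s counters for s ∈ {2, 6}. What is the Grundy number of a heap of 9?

0

Grundy values for subtraction set {2, 6}:
k:     0  1  2  3  4  5  6  7  8  9
g(k):  0  0  1  1  0  0  1  1  0  0
So g(9) = 0.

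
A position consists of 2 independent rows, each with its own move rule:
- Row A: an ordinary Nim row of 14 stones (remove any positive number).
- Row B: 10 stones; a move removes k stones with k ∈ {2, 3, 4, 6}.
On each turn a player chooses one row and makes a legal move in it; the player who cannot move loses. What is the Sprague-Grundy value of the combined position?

Row A is a plain Nim row of size 14, so its Grundy value is 14.
For row B, compute g(0), g(1), … with moves {2, 3, 4, 6}:
g(0) = mex{} = 0
g(1) = mex{} = 0
g(2) = mex{0} = 1
g(3) = mex{0} = 1
g(4) = mex{0,1} = 2
g(5) = mex{0,1} = 2
g(6) = mex{0,1,2} = 3
g(7) = mex{0,1,2} = 3
g(8) = mex{1,2,3} = 0
g(9) = mex{1,2,3} = 0
g(10) = mex{0,2,3} = 1
So g(10) = 1.
By the Sprague-Grundy theorem, the Grundy value of a sum of independent games is the XOR of the component values.
Combined value = 14 ⊕ 1 = 15.

15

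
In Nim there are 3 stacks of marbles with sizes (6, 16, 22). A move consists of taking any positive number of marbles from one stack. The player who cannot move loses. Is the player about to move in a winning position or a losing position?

Losing position

Compute the nim-sum pairwise:
6 ^ 16 = 22
22 ^ 22 = 0
The nim-sum is 0, so this is a P-position: the player to move is in a losing position under optimal play.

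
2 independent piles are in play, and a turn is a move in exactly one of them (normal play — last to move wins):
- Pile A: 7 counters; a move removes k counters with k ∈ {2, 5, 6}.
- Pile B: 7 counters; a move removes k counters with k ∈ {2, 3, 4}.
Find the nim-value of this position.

For pile A, compute g(0), g(1), … with moves {2, 5, 6}:
g(0) = mex{} = 0
g(1) = mex{} = 0
g(2) = mex{0} = 1
g(3) = mex{0} = 1
g(4) = mex{1} = 0
g(5) = mex{0,1} = 2
g(6) = mex{0} = 1
g(7) = mex{0,1,2} = 3
So g(7) = 3.
Grundy values for pile B (subtraction set {2, 3, 4}):
k:     0  1  2  3  4  5  6  7
g(k):  0  0  1  1  2  2  0  0
So g(7) = 0.
By the Sprague-Grundy theorem, the Grundy value of a sum of independent games is the XOR of the component values.
Combined value = 3 XOR 0 = 3.

3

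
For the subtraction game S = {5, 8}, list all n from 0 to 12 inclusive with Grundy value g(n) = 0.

0, 1, 2, 3, 4

Compute g(0), g(1), … for moves {5, 8}:
k:     0  1  2  3  4  5  6  7  8  9 10 11 12
g(k):  0  0  0  0  0  1  1  1  1  1  2  2  2
The P-positions (g = 0) in 0..12 are 0, 1, 2, 3, 4.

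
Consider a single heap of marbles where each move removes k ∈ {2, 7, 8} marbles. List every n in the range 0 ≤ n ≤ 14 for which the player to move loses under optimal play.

0, 1, 4, 5, 10, 14

Compute g(0), g(1), … for moves {2, 7, 8}:
k:     0  1  2  3  4  5  6  7  8  9 10 11 12 13 14
g(k):  0  0  1  1  0  0  1  1  2  2  0  3  1  2  0
The P-positions (g = 0) in 0..14 are 0, 1, 4, 5, 10, 14.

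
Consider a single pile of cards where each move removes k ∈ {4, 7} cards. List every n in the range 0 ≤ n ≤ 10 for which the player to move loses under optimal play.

0, 1, 2, 3

Build the Grundy sequence with g(k) = mex{g(k−s) : s ∈ {4, 7}, s ≤ k}:
g(0) = mex{} = 0
g(1) = mex{} = 0
g(2) = mex{} = 0
g(3) = mex{} = 0
g(4) = mex{0} = 1
g(5) = mex{0} = 1
g(6) = mex{0} = 1
g(7) = mex{0} = 1
g(8) = mex{0,1} = 2
g(9) = mex{0,1} = 2
g(10) = mex{0,1} = 2
The P-positions (g = 0) in 0..10 are 0, 1, 2, 3.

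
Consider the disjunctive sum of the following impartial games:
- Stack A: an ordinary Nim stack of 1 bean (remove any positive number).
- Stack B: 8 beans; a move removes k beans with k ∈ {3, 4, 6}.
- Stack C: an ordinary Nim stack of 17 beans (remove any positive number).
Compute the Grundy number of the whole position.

18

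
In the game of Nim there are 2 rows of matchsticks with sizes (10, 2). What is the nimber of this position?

8

Nim-sum: 10 ^ 2 = 8.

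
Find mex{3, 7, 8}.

0 is not in the set, so the mex is 0.

0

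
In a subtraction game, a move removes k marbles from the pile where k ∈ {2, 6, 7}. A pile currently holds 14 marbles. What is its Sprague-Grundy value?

Grundy values for subtraction set {2, 6, 7}:
g(0) = mex{} = 0
g(1) = mex{} = 0
g(2) = mex{0} = 1
g(3) = mex{0} = 1
g(4) = mex{1} = 0
g(5) = mex{1} = 0
g(6) = mex{0} = 1
g(7) = mex{0} = 1
g(8) = mex{0,1} = 2
g(9) = mex{1} = 0
g(10) = mex{0,1,2} = 3
g(11) = mex{0} = 1
g(12) = mex{0,1,3} = 2
g(13) = mex{1} = 0
g(14) = mex{1,2} = 0
So g(14) = 0.

0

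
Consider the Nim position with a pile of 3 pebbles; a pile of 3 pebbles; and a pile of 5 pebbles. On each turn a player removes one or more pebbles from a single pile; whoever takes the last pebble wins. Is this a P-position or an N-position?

Nim-sum: 3 ^ 3 ^ 5 = 5.
The nim-sum is 5 ≠ 0, so this is an N-position: the player to move can win.

N-position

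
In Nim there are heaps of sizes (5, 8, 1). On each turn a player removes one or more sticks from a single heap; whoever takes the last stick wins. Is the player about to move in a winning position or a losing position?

In binary:
  0101  (5)
  1000  (8)
  0001  (1)
  ----
  1100  (12)
The nim-sum is 12 ≠ 0, so this is an N-position: the player to move can win.

Winning position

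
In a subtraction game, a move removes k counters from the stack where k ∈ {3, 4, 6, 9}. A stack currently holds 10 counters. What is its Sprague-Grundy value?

3

Compute g(0), g(1), … for moves {3, 4, 6, 9}:
k:     0  1  2  3  4  5  6  7  8  9 10
g(k):  0  0  0  1  1  1  2  2  2  3  3
So g(10) = 3.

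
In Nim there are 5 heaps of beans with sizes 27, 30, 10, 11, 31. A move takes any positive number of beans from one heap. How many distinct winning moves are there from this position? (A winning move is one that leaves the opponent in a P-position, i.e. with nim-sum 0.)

Nim-sum: 27 ^ 30 ^ 10 ^ 11 ^ 31 = 27.
The overall nim-sum is X = 27. A heap of size p has a winning move iff p XOR X < p (reduce it to p XOR X).
  27: 27 XOR 27 = 0 < 27 — winning move (to 0).
  30: 30 XOR 27 = 5 < 30 — winning move (to 5).
  10: 10 XOR 27 = 17 ≥ 10 — no move.
  11: 11 XOR 27 = 16 ≥ 11 — no move.
  31: 31 XOR 27 = 4 < 31 — winning move (to 4).
That gives 3 winning moves.

3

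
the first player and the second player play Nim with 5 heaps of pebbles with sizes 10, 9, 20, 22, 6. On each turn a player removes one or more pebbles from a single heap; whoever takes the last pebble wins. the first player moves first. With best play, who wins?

Compute the nim-sum pairwise:
10 ⊕ 9 = 3
3 ⊕ 20 = 23
23 ⊕ 22 = 1
1 ⊕ 6 = 7
The nim-sum is 7 ≠ 0, so this is an N-position: the player to move can win; the first player has a winning move.

the first player wins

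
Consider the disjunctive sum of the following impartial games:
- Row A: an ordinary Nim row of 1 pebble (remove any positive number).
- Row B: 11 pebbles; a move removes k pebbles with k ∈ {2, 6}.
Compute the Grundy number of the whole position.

Row A is a plain Nim row of size 1, so its Grundy value is 1.
Grundy values for row B (subtraction set {2, 6}):
g(0) = mex{} = 0
g(1) = mex{} = 0
g(2) = mex{0} = 1
g(3) = mex{0} = 1
g(4) = mex{1} = 0
g(5) = mex{1} = 0
g(6) = mex{0} = 1
g(7) = mex{0} = 1
g(8) = mex{1} = 0
g(9) = mex{1} = 0
g(10) = mex{0} = 1
g(11) = mex{0} = 1
So g(11) = 1.
The value of a disjunctive sum is the nim-sum of the parts.
Combined value = 1 XOR 1 = 0.

0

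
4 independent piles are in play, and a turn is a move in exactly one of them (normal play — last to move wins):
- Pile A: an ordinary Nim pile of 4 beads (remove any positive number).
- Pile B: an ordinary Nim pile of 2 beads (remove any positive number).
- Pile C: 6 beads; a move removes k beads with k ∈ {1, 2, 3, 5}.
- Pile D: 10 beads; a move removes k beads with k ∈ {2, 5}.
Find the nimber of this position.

5

Pile A is a plain Nim pile of size 4, so its Grundy value is 4.
Pile B is a plain Nim pile of size 2, so its Grundy value is 2.
Build the Grundy sequence for pile C with g(k) = mex{g(k−s) : s ∈ {1, 2, 3, 5}, s ≤ k}:
g(0) = mex{} = 0
g(1) = mex{0} = 1
g(2) = mex{0,1} = 2
g(3) = mex{0,1,2} = 3
g(4) = mex{1,2,3} = 0
g(5) = mex{0,2,3} = 1
g(6) = mex{0,1,3} = 2
So g(6) = 2.
Build the Grundy sequence for pile D with g(k) = mex{g(k−s) : s ∈ {2, 5}, s ≤ k}:
k:     0  1  2  3  4  5  6  7  8  9 10
g(k):  0  0  1  1  0  2  1  0  0  1  1
So g(10) = 1.
By the Sprague-Grundy theorem, the Grundy value of a sum of independent games is the XOR of the component values.
Combined value = 4 ⊕ 2 ⊕ 2 ⊕ 1 = 5.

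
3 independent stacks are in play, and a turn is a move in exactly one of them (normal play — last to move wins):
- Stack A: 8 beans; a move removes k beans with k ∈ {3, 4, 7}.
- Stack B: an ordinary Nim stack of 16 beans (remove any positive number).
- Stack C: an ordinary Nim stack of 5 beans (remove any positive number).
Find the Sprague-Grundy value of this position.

23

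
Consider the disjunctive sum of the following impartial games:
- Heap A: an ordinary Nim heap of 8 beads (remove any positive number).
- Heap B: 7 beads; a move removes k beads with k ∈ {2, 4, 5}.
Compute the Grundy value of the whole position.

Heap A is a plain Nim heap of size 8, so its Grundy value is 8.
For heap B, compute g(0), g(1), … with moves {2, 4, 5}:
k:     0  1  2  3  4  5  6  7
g(k):  0  0  1  1  2  2  3  0
So g(7) = 0.
The value of a disjunctive sum is the nim-sum of the parts.
Combined value = 8 XOR 0 = 8.

8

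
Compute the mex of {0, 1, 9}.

The values 0, 1 are all present; 2 is the first non-negative integer missing from the set.

2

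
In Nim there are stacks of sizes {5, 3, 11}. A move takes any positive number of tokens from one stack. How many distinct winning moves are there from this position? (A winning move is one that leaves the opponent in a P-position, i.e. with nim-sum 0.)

1

Compute the nim-sum pairwise:
5 XOR 3 = 6
6 XOR 11 = 13
The overall nim-sum is X = 13. A stack of size p has a winning move iff p XOR X < p (reduce it to p XOR X).
  5: 5 XOR 13 = 8 ≥ 5 — no move.
  3: 3 XOR 13 = 14 ≥ 3 — no move.
  11: 11 XOR 13 = 6 < 11 — winning move (to 6).
That gives 1 winning move.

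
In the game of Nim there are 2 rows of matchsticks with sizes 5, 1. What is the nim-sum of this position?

4

Nim-sum: 5 ⊕ 1 = 4.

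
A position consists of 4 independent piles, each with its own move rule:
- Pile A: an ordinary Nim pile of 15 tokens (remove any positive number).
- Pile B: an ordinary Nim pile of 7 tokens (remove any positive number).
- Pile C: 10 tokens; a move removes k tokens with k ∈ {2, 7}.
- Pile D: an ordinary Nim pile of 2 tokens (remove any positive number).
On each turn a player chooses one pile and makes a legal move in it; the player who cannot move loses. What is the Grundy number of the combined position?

10

Pile A is a plain Nim pile of size 15, so its Grundy value is 15.
Pile B is a plain Nim pile of size 7, so its Grundy value is 7.
Build the Grundy sequence for pile C with g(k) = mex{g(k−s) : s ∈ {2, 7}, s ≤ k}:
k:     0  1  2  3  4  5  6  7  8  9 10
g(k):  0  0  1  1  0  0  1  1  2  0  0
So g(10) = 0.
Pile D is a plain Nim pile of size 2, so its Grundy value is 2.
By the Sprague-Grundy theorem, the Grundy value of a sum of independent games is the XOR of the component values.
Combined value = 15 ⊕ 7 ⊕ 0 ⊕ 2 = 10.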